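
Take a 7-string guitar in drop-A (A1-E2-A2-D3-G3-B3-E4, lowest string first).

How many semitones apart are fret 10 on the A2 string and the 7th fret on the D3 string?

A2 at fret 10 → G3 (MIDI 55); D3 at fret 7 → A3 (MIDI 57).
55 − 57 = -2, so the two pitches are 2 semitones apart, with A3 the higher.

2 semitones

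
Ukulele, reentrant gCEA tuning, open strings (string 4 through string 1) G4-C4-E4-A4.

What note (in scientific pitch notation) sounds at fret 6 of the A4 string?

D♯5

A4 is MIDI 69. Adding 6 gives 75, which is D♯5.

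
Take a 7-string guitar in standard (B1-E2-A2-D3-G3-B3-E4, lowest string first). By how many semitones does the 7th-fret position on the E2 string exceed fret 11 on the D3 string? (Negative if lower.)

-14 semitones

E2 at fret 7 → B2 (MIDI 47); D3 at fret 11 → C#4 (MIDI 61).
47 − 61 = -14, so the two pitches are 14 semitones apart.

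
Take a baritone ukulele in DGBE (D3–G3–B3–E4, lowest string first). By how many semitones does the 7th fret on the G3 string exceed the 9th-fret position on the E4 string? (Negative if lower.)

G3 at fret 7 → D4 (MIDI 62); E4 at fret 9 → C#5 (MIDI 73).
62 − 73 = -11, so the two pitches are 11 semitones apart.

-11 semitones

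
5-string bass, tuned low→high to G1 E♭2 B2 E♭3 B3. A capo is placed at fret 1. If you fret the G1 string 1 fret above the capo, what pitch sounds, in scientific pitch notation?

A1

The capo raises the open G1 by 1 semitone to A♭1; fretting 1 more gives G1 + 1 + 1 = G1 + 2 semitones = A1.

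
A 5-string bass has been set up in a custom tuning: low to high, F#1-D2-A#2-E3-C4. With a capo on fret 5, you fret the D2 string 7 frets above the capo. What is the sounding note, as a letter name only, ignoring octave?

D

The capo raises the open D2 by 5 semitones to G2; fretting 7 more gives D2 + 5 + 7 = D2 + 12 semitones, landing on D.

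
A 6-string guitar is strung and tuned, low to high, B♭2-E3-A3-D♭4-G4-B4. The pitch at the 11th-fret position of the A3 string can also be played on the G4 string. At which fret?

A3 at fret 11 is A3 + 11 semitones = A♭4.
The open G4 string is 10 semitones above the open A3, so the same pitch on the G4 string lies at fret 11 − 10 = 1.

1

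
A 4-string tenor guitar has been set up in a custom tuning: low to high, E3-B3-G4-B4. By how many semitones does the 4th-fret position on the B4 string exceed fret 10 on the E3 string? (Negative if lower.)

B4 at fret 4 → D#5 (MIDI 75); E3 at fret 10 → D4 (MIDI 62).
75 − 62 = 13, so the two pitches are 13 semitones apart.

13 semitones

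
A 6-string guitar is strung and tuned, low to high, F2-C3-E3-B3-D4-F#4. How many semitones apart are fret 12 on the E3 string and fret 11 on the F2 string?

E3 at fret 12 → E4 (MIDI 64); F2 at fret 11 → E3 (MIDI 52).
64 − 52 = 12, so the two pitches are 12 semitones apart, with E4 the higher.

12 semitones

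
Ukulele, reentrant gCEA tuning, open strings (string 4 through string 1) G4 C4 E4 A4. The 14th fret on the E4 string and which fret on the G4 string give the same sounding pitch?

11

E4 at fret 14 is E4 + 14 semitones = F♯5.
The open G4 string is 3 semitones above the open E4, so the same pitch on the G4 string lies at fret 14 − 3 = 11.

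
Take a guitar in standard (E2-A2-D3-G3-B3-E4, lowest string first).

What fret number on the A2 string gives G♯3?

11

G♯3 is 11 semitones above the open A2 (A–A#–B–C–…–F#–G–G#), so it sits at fret 11.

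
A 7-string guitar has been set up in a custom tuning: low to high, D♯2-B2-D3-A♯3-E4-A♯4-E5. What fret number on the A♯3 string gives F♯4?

F♯4 is 8 semitones above the open A♯3 (A#–B–C–C#–D–D#–E–F–F#), so it sits at fret 8.

8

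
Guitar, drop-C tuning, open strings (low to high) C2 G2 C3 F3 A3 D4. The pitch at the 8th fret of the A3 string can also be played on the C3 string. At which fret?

17

A3 at fret 8 is A3 + 8 semitones = F4.
The open C3 string is 9 semitones below the open A3, so the same pitch on the C3 string lies at fret 8 + 9 = 17.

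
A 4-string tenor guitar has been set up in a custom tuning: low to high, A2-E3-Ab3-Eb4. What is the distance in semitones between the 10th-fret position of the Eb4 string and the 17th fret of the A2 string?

11 semitones

Eb4 at fret 10 → Db5 (MIDI 73); A2 at fret 17 → D4 (MIDI 62).
73 − 62 = 11, so the two pitches are 11 semitones apart, with Db5 the higher.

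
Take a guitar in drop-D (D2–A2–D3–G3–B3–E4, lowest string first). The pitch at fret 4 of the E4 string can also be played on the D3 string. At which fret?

E4 at fret 4 is E4 + 4 semitones = G#4.
The open D3 string is 14 semitones below the open E4, so the same pitch on the D3 string lies at fret 4 + 14 = 18.

18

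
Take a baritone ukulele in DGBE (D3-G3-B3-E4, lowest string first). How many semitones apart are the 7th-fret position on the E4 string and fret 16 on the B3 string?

E4 at fret 7 → B4 (MIDI 71); B3 at fret 16 → D♯5 (MIDI 75).
71 − 75 = -4, so the two pitches are 4 semitones apart, with D♯5 the higher.

4 semitones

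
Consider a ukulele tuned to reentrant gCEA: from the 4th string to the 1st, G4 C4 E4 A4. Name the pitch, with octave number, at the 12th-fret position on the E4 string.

E4 is MIDI 64. Adding 12 gives 76, which is E5.

E5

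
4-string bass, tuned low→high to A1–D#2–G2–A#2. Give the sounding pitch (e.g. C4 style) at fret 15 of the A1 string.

A1 is MIDI 33. Adding 15 gives 48, which is C3.

C3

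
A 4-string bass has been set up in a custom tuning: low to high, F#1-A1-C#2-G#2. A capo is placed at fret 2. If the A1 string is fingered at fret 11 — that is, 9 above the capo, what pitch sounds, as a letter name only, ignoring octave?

G#

The capo raises the open A1 by 2 semitones to B1; fretting 9 more gives A1 + 2 + 9 = A1 + 11 semitones, landing on G#.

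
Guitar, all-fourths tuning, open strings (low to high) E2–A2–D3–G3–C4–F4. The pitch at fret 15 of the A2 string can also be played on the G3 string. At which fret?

5

A2 at fret 15 is A2 + 15 semitones = C4.
The open G3 string is 10 semitones above the open A2, so the same pitch on the G3 string lies at fret 15 − 10 = 5.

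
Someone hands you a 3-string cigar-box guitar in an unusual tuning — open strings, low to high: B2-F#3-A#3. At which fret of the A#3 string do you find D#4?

D#4 is 5 semitones above the open A#3 (A#–B–C–C#–D–D#), so it sits at fret 5.

5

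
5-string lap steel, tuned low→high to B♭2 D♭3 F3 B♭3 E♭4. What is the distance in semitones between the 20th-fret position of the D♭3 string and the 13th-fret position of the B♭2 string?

D♭3 at fret 20 → A4 (MIDI 69); B♭2 at fret 13 → B3 (MIDI 59).
69 − 59 = 10, so the two pitches are 10 semitones apart, with A4 the higher.

10 semitones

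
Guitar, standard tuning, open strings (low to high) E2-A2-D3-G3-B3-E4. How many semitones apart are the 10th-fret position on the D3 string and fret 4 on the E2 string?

D3 at fret 10 → C4 (MIDI 60); E2 at fret 4 → G#2 (MIDI 44).
60 − 44 = 16, so the two pitches are 16 semitones apart, with C4 the higher.

16 semitones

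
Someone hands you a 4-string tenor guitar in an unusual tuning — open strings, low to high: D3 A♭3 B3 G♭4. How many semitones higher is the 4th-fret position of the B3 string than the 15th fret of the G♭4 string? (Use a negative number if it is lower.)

-18 semitones

B3 at fret 4 → E♭4 (MIDI 63); G♭4 at fret 15 → A5 (MIDI 81).
63 − 81 = -18, so the two pitches are 18 semitones apart.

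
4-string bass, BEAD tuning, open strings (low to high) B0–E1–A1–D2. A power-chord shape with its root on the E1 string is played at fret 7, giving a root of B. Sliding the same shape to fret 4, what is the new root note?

G#

Moving from fret 7 to fret 4 shifts the root by -3 semitones.
B down 3 semitones is G#.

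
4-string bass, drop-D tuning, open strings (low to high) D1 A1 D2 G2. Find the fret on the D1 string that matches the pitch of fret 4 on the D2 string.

16

Fret 4 on D2 is MIDI 38 + 4 = 42 (F♯2). On the D1 string (open MIDI 26), that pitch is 42 − 26 = fret 16.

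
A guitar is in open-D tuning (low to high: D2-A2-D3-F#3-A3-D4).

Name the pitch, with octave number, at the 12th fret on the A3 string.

Each fret is one semitone, so A3 + 12 = A4.

A4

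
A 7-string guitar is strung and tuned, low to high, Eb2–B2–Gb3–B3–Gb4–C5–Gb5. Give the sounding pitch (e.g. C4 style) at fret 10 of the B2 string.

A3

The open B2 string plus 10 semitones: B–C–Db–D–…–G–Ab–A.
The walk passes from B into C once, so the octave number goes from 2 to 3.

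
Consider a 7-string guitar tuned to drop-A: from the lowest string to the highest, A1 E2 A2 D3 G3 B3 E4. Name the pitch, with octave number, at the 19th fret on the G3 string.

Each fret is one semitone, so G3 + 19 = D5.

D5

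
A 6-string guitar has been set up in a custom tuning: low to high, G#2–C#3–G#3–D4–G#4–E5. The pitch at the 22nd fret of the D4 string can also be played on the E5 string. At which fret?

8

D4 at fret 22 is D4 + 22 semitones = C6.
The open E5 string is 14 semitones above the open D4, so the same pitch on the E5 string lies at fret 22 − 14 = 8.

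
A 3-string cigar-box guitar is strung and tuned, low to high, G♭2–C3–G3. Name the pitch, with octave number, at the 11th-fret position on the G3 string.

G♭4

Each fret is one semitone, so G3 + 11 = G♭4.
(Equivalently spelled F♯4.)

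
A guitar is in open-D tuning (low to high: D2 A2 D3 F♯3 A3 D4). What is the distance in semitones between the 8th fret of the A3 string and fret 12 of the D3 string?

A3 at fret 8 → F4 (MIDI 65); D3 at fret 12 → D4 (MIDI 62).
65 − 62 = 3, so the two pitches are 3 semitones apart, with F4 the higher.

3 semitones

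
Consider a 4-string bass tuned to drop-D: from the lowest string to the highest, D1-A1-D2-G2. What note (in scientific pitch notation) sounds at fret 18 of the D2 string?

D2 is MIDI 38. Adding 18 gives 56, which is G#3.

G#3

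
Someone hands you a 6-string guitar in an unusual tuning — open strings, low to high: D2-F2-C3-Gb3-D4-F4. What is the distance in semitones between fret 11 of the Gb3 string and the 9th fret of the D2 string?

18 semitones

Gb3 at fret 11 → F4 (MIDI 65); D2 at fret 9 → B2 (MIDI 47).
65 − 47 = 18, so the two pitches are 18 semitones apart, with F4 the higher.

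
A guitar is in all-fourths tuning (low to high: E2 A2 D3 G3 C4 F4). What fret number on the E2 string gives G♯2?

4

G♯2 is 4 semitones above the open E2 (E–F–F#–G–G#), so it sits at fret 4.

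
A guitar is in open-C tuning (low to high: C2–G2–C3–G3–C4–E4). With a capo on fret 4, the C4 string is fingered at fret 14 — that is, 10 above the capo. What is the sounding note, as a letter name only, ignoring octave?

D

The capo raises the open C4 by 4 semitones to E4; fretting 10 more gives C4 + 4 + 10 = C4 + 14 semitones, landing on D.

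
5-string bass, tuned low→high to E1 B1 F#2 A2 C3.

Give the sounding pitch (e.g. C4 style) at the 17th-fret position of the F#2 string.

B3

F#2 is MIDI 42. Adding 17 gives 59, which is B3.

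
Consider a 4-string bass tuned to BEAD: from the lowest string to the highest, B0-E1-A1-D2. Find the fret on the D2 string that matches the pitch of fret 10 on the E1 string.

0

E1 at fret 10 is E1 + 10 semitones = D2.
The open D2 string is 10 semitones above the open E1, so the same pitch on the D2 string lies at fret 10 − 10 = 0.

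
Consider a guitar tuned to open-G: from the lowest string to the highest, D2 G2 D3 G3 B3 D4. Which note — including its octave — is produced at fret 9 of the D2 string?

B2

D2 is MIDI 38. Adding 9 gives 47, which is B2.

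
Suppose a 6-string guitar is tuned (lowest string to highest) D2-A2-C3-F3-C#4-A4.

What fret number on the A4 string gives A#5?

A#5 is 13 semitones above the open A4 (A–A#–B–C–…–G#–A–A#), so it sits at fret 13.

13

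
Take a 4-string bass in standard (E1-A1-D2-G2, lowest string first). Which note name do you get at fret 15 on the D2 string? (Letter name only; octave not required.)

F

Each fret is one semitone, so D2 + 15 = F.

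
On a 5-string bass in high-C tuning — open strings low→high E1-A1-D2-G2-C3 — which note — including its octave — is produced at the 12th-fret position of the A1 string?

A2

The open A1 string plus 12 semitones: A–A#–B–C–…–G–G#–A.
The walk passes from B into C once, so the octave number goes from 1 to 2.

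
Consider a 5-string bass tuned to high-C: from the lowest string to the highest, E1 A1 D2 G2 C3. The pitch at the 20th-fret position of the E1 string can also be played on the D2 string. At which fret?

10

Fret 20 on E1 is MIDI 28 + 20 = 48 (C3). On the D2 string (open MIDI 38), that pitch is 48 − 38 = fret 10.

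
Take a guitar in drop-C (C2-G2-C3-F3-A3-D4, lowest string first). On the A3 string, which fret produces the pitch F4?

F4 is 8 semitones above the open A3 (A–A#–B–C–C#–D–D#–E–F), so it sits at fret 8.

8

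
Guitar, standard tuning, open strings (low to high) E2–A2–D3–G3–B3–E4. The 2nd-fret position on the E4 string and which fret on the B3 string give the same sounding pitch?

Fret 2 on E4 is MIDI 64 + 2 = 66 (F♯4). On the B3 string (open MIDI 59), that pitch is 66 − 59 = fret 7.

7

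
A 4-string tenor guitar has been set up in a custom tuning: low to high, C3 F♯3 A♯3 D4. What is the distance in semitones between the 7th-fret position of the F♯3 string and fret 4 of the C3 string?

9 semitones

F♯3 at fret 7 → C♯4 (MIDI 61); C3 at fret 4 → E3 (MIDI 52).
61 − 52 = 9, so the two pitches are 9 semitones apart, with C♯4 the higher.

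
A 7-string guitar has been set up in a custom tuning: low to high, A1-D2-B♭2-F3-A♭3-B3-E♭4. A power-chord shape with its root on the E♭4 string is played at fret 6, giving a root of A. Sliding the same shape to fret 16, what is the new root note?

G

Moving from fret 6 to fret 16 shifts the root by 10 semitones.
A up 10 semitones is G.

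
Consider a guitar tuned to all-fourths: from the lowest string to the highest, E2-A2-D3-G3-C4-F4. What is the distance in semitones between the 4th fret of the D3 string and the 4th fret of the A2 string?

D3 at fret 4 → F♯3 (MIDI 54); A2 at fret 4 → C♯3 (MIDI 49).
54 − 49 = 5, so the two pitches are 5 semitones apart, with F♯3 the higher.

5 semitones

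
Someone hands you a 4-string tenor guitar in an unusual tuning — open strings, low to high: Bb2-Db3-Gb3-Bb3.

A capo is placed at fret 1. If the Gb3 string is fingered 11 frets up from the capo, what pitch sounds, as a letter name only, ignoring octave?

Gb

The capo raises the open Gb3 by 1 semitone to G3; fretting 11 more gives Gb3 + 1 + 11 = Gb3 + 12 semitones, landing on Gb.
(Also written F#.)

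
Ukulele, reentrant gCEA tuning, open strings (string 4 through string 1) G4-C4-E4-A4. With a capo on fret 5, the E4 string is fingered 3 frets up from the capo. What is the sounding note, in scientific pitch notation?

C5

The capo raises the open E4 by 5 semitones to A4; fretting 3 more gives E4 + 5 + 3 = E4 + 8 semitones = C5.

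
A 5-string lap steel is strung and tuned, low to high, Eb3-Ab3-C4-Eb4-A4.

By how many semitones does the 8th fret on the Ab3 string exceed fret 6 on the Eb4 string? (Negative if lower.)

Ab3 at fret 8 → E4 (MIDI 64); Eb4 at fret 6 → A4 (MIDI 69).
64 − 69 = -5, so the two pitches are 5 semitones apart.

-5 semitones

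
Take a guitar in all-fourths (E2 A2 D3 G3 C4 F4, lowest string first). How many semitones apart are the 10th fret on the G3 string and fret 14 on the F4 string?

14 semitones

G3 at fret 10 → F4 (MIDI 65); F4 at fret 14 → G5 (MIDI 79).
65 − 79 = -14, so the two pitches are 14 semitones apart, with G5 the higher.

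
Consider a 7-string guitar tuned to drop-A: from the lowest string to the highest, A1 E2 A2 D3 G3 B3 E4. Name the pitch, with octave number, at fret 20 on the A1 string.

F3

The open A1 string plus 20 semitones: A–A#–B–C–…–D#–E–F.
The walk passes from B into C 2 times, so the octave number goes from 1 to 3.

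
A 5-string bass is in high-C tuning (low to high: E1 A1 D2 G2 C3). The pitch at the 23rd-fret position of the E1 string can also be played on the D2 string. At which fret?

Fret 23 on E1 is MIDI 28 + 23 = 51 (D♯3). On the D2 string (open MIDI 38), that pitch is 51 − 38 = fret 13.

13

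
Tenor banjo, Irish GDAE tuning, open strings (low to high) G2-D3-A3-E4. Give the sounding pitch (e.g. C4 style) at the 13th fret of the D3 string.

D#4

Each fret is one semitone, so D3 + 13 = D#4.
(Equivalently spelled Eb4.)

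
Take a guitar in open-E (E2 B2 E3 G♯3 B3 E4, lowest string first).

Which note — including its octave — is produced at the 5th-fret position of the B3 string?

E4

B3 is MIDI 59. Adding 5 gives 64, which is E4.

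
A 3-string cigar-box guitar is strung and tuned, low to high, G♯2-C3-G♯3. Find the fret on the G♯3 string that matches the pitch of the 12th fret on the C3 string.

4

Fret 12 on C3 is MIDI 48 + 12 = 60 (C4). On the G♯3 string (open MIDI 56), that pitch is 60 − 56 = fret 4.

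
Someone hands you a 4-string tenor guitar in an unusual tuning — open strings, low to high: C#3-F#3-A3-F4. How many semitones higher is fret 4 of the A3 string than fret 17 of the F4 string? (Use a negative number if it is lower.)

-21 semitones

A3 at fret 4 → C#4 (MIDI 61); F4 at fret 17 → A#5 (MIDI 82).
61 − 82 = -21, so the two pitches are 21 semitones apart.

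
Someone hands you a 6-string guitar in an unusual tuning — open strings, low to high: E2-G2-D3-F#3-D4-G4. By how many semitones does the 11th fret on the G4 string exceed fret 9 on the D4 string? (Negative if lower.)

G4 at fret 11 → F#5 (MIDI 78); D4 at fret 9 → B4 (MIDI 71).
78 − 71 = 7, so the two pitches are 7 semitones apart.

7 semitones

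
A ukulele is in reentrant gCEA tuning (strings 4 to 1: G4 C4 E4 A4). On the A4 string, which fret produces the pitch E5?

7

E5 is 7 semitones above the open A4 (A–A#–B–C–C#–D–D#–E), so it sits at fret 7.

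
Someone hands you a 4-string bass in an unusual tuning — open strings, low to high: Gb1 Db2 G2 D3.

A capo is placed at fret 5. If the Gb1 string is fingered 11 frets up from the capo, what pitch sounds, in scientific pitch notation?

Bb2

The capo raises the open Gb1 by 5 semitones to B1; fretting 11 more gives Gb1 + 5 + 11 = Gb1 + 16 semitones = Bb2.
(Also written A#.)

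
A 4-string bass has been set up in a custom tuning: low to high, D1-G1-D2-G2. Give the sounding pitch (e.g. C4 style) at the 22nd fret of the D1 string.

D1 is MIDI 26. Adding 22 gives 48, which is C3.

C3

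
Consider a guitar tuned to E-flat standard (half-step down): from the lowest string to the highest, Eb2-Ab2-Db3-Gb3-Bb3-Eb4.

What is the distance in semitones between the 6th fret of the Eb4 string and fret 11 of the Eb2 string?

19 semitones

Eb4 at fret 6 → A4 (MIDI 69); Eb2 at fret 11 → D3 (MIDI 50).
69 − 50 = 19, so the two pitches are 19 semitones apart, with A4 the higher.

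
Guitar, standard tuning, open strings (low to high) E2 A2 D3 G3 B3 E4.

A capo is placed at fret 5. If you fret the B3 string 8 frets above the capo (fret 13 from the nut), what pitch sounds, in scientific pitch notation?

C5

The capo raises the open B3 by 5 semitones to E4; fretting 8 more gives B3 + 5 + 8 = B3 + 13 semitones = C5.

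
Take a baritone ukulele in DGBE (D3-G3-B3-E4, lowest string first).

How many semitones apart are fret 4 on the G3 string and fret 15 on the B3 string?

15 semitones

G3 at fret 4 → B3 (MIDI 59); B3 at fret 15 → D5 (MIDI 74).
59 − 74 = -15, so the two pitches are 15 semitones apart, with D5 the higher.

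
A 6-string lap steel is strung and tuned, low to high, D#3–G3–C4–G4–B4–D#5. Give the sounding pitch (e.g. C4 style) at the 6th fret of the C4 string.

F#4

The open C4 string plus 6 semitones: C–C#–D–D#–E–F–F#.
No B→C boundary is crossed, so the octave stays at 4.
(Equivalently spelled Gb4.)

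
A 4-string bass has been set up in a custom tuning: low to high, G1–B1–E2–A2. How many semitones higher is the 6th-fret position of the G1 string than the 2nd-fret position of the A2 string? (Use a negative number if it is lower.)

G1 at fret 6 → Db2 (MIDI 37); A2 at fret 2 → B2 (MIDI 47).
37 − 47 = -10, so the two pitches are 10 semitones apart.

-10 semitones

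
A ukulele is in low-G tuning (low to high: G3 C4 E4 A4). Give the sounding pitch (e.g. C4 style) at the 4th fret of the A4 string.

A4 is MIDI 69. Adding 4 gives 73, which is C♯5.

C♯5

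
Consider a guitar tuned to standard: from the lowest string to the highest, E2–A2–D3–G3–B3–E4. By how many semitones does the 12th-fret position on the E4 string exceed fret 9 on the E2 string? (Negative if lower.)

E4 at fret 12 → E5 (MIDI 76); E2 at fret 9 → C#3 (MIDI 49).
76 − 49 = 27, so the two pitches are 27 semitones apart.

27 semitones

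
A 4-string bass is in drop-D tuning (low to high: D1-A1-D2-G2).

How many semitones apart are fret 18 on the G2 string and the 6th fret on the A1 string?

22 semitones

G2 at fret 18 → C#4 (MIDI 61); A1 at fret 6 → D#2 (MIDI 39).
61 − 39 = 22, so the two pitches are 22 semitones apart, with C#4 the higher.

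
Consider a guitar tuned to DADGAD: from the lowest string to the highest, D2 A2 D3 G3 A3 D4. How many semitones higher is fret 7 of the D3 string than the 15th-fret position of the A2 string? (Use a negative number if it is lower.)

D3 at fret 7 → A3 (MIDI 57); A2 at fret 15 → C4 (MIDI 60).
57 − 60 = -3, so the two pitches are 3 semitones apart.

-3 semitones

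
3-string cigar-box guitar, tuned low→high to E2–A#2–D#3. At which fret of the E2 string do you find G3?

G3 is 15 semitones above the open E2 (E–F–F#–G–…–F–F#–G), so it sits at fret 15.

15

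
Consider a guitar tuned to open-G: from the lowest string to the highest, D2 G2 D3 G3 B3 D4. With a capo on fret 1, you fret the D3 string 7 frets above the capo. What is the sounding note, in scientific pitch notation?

A#3

The capo raises the open D3 by 1 semitone to D#3; fretting 7 more gives D3 + 1 + 7 = D3 + 8 semitones = A#3.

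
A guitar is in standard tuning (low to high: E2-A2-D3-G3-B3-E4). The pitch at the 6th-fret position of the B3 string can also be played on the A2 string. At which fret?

B3 at fret 6 is B3 + 6 semitones = F4.
The open A2 string is 14 semitones below the open B3, so the same pitch on the A2 string lies at fret 6 + 14 = 20.

20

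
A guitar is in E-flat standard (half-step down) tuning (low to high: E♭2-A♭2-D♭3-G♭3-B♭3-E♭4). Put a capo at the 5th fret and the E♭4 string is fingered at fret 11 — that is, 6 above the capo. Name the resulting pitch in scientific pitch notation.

D5

The capo raises the open E♭4 by 5 semitones to A♭4; fretting 6 more gives E♭4 + 5 + 6 = E♭4 + 11 semitones = D5.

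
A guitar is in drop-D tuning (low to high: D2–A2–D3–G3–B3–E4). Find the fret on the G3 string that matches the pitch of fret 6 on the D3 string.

Fret 6 on D3 is MIDI 50 + 6 = 56 (G♯3). On the G3 string (open MIDI 55), that pitch is 56 − 55 = fret 1.

1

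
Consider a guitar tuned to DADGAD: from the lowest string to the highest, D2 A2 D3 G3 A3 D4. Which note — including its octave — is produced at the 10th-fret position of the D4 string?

C5

D4 is MIDI 62. Adding 10 gives 72, which is C5.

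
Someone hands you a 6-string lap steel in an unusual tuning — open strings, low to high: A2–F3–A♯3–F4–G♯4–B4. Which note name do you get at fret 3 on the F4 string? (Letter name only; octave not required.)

Each fret is one semitone, so F4 + 3 = G♯.
(Equivalently spelled A♭.)

G♯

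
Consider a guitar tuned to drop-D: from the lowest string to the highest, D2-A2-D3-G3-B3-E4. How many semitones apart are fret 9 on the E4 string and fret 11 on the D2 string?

E4 at fret 9 → C#5 (MIDI 73); D2 at fret 11 → C#3 (MIDI 49).
73 − 49 = 24, so the two pitches are 24 semitones apart, with C#5 the higher.

24 semitones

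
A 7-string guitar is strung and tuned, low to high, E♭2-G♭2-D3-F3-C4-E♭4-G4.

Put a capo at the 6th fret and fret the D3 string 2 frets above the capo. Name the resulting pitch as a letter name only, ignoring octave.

The capo raises the open D3 by 6 semitones to A♭3; fretting 2 more gives D3 + 6 + 2 = D3 + 8 semitones, landing on B♭.

B♭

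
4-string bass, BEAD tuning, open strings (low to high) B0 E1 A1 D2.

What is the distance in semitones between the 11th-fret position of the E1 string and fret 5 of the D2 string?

4 semitones

E1 at fret 11 → D♯2 (MIDI 39); D2 at fret 5 → G2 (MIDI 43).
39 − 43 = -4, so the two pitches are 4 semitones apart, with G2 the higher.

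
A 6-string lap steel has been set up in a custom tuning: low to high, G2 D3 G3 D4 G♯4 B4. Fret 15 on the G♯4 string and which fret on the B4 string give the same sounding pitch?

12

G♯4 at fret 15 is G♯4 + 15 semitones = B5.
The open B4 string is 3 semitones above the open G♯4, so the same pitch on the B4 string lies at fret 15 − 3 = 12.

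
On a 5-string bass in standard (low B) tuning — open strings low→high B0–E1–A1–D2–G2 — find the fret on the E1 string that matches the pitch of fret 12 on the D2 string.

22

D2 at fret 12 is D2 + 12 semitones = D3.
The open E1 string is 10 semitones below the open D2, so the same pitch on the E1 string lies at fret 12 + 10 = 22.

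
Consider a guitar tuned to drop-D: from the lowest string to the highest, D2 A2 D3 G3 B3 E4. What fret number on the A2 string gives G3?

G3 is 10 semitones above the open A2 (A–A#–B–C–…–F–F#–G), so it sits at fret 10.

10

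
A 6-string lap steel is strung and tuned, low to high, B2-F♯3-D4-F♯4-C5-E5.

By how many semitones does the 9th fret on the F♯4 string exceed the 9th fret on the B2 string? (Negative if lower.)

19 semitones

F♯4 at fret 9 → D♯5 (MIDI 75); B2 at fret 9 → G♯3 (MIDI 56).
75 − 56 = 19, so the two pitches are 19 semitones apart.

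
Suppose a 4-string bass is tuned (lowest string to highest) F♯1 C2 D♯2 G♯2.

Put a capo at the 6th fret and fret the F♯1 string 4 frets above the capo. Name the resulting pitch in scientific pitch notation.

E2

The capo raises the open F♯1 by 6 semitones to C2; fretting 4 more gives F♯1 + 6 + 4 = F♯1 + 10 semitones = E2.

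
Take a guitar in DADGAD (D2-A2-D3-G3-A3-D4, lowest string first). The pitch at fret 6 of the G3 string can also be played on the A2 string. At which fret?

Fret 6 on G3 is MIDI 55 + 6 = 61 (C#4). On the A2 string (open MIDI 45), that pitch is 61 − 45 = fret 16.

16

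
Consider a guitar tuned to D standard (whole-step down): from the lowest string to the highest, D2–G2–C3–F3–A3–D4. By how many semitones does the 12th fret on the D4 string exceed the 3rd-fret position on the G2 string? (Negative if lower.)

28 semitones

D4 at fret 12 → D5 (MIDI 74); G2 at fret 3 → A#2 (MIDI 46).
74 − 46 = 28, so the two pitches are 28 semitones apart.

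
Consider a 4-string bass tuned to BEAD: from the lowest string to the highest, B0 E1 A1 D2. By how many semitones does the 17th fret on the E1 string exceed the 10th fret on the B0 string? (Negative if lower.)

12 semitones

E1 at fret 17 → A2 (MIDI 45); B0 at fret 10 → A1 (MIDI 33).
45 − 33 = 12, so the two pitches are 12 semitones apart.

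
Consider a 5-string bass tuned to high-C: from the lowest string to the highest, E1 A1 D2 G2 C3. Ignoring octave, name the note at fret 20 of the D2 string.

A#

D2 is MIDI 38. Adding 20 gives 58; 58 mod 12 = 10, i.e. A#.
(Equivalently spelled Bb.)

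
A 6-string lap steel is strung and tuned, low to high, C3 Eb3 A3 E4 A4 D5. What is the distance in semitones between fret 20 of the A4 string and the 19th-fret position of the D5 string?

4 semitones

A4 at fret 20 → F6 (MIDI 89); D5 at fret 19 → A6 (MIDI 93).
89 − 93 = -4, so the two pitches are 4 semitones apart, with A6 the higher.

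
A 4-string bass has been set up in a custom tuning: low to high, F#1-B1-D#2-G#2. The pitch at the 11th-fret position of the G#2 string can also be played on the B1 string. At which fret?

20

G#2 at fret 11 is G#2 + 11 semitones = G3.
The open B1 string is 9 semitones below the open G#2, so the same pitch on the B1 string lies at fret 11 + 9 = 20.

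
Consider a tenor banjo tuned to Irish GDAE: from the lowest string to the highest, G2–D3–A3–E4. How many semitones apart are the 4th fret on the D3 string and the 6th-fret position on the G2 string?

5 semitones

D3 at fret 4 → F♯3 (MIDI 54); G2 at fret 6 → C♯3 (MIDI 49).
54 − 49 = 5, so the two pitches are 5 semitones apart, with F♯3 the higher.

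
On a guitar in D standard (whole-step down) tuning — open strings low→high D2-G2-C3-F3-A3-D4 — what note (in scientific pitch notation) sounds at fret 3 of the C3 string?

The open C3 string plus 3 semitones: C–C#–D–D#.
No B→C boundary is crossed, so the octave stays at 3.
(Equivalently spelled E♭3.)

D♯3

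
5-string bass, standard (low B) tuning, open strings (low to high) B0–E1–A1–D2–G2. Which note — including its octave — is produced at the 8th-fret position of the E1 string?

C2

Each fret is one semitone, so E1 + 8 = C2.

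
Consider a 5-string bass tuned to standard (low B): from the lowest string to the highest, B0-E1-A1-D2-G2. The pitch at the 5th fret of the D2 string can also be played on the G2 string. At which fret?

0

Fret 5 on D2 is MIDI 38 + 5 = 43 (G2). On the G2 string (open MIDI 43), that pitch is 43 − 43 = fret 0.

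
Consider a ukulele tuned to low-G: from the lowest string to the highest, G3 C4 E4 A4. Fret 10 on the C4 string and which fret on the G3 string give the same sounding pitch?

15

C4 at fret 10 is C4 + 10 semitones = A#4.
The open G3 string is 5 semitones below the open C4, so the same pitch on the G3 string lies at fret 10 + 5 = 15.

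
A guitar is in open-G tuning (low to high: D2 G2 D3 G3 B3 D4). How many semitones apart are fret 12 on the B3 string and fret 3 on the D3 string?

B3 at fret 12 → B4 (MIDI 71); D3 at fret 3 → F3 (MIDI 53).
71 − 53 = 18, so the two pitches are 18 semitones apart, with B4 the higher.

18 semitones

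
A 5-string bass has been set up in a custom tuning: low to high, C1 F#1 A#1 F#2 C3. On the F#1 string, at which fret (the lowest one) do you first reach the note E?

10

From F#1, count semitones up the chromatic scale until reaching E: F#–G–G#–A–…–D–D#–E — 10 steps.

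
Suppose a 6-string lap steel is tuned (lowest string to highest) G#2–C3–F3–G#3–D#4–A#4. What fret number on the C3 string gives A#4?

A#4 is 22 semitones above the open C3 (C–C#–D–D#–…–G#–A–A#), so it sits at fret 22.

22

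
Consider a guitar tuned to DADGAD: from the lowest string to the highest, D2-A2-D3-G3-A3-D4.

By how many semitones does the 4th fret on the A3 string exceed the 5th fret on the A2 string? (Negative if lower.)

A3 at fret 4 → C♯4 (MIDI 61); A2 at fret 5 → D3 (MIDI 50).
61 − 50 = 11, so the two pitches are 11 semitones apart.

11 semitones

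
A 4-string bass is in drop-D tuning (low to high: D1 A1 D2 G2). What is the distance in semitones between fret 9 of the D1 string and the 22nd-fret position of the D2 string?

D1 at fret 9 → B1 (MIDI 35); D2 at fret 22 → C4 (MIDI 60).
35 − 60 = -25, so the two pitches are 25 semitones apart, with C4 the higher.

25 semitones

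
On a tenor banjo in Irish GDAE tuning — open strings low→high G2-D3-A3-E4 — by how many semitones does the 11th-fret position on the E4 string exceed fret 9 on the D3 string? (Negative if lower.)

16 semitones

E4 at fret 11 → D♯5 (MIDI 75); D3 at fret 9 → B3 (MIDI 59).
75 − 59 = 16, so the two pitches are 16 semitones apart.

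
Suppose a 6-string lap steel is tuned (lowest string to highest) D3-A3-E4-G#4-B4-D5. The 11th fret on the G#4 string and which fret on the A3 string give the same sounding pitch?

G#4 at fret 11 is G#4 + 11 semitones = G5.
The open A3 string is 11 semitones below the open G#4, so the same pitch on the A3 string lies at fret 11 + 11 = 22.

22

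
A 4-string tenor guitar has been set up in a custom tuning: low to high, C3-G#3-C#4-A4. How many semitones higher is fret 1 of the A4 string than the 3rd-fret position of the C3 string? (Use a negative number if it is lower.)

19 semitones

A4 at fret 1 → A#4 (MIDI 70); C3 at fret 3 → D#3 (MIDI 51).
70 − 51 = 19, so the two pitches are 19 semitones apart.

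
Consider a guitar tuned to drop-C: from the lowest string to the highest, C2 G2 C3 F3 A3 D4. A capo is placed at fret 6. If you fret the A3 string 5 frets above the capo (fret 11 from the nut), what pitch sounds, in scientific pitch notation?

The capo raises the open A3 by 6 semitones to D♯4; fretting 5 more gives A3 + 6 + 5 = A3 + 11 semitones = G♯4.

G♯4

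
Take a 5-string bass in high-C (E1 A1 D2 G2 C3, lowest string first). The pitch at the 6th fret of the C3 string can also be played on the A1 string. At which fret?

C3 at fret 6 is C3 + 6 semitones = F#3.
The open A1 string is 15 semitones below the open C3, so the same pitch on the A1 string lies at fret 6 + 15 = 21.

21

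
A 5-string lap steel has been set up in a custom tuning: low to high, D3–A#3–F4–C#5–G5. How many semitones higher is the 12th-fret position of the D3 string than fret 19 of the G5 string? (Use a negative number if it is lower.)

-36 semitones

D3 at fret 12 → D4 (MIDI 62); G5 at fret 19 → D7 (MIDI 98).
62 − 98 = -36, so the two pitches are 36 semitones apart.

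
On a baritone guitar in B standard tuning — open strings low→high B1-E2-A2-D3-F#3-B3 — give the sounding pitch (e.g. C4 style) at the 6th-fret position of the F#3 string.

C4

Each fret is one semitone, so F#3 + 6 = C4.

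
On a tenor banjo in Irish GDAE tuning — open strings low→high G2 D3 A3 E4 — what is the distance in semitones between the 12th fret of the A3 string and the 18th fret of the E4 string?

A3 at fret 12 → A4 (MIDI 69); E4 at fret 18 → A♯5 (MIDI 82).
69 − 82 = -13, so the two pitches are 13 semitones apart, with A♯5 the higher.

13 semitones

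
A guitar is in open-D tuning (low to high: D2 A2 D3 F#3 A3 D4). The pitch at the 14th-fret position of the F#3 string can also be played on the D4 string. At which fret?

6

Fret 14 on F#3 is MIDI 54 + 14 = 68 (G#4). On the D4 string (open MIDI 62), that pitch is 68 − 62 = fret 6.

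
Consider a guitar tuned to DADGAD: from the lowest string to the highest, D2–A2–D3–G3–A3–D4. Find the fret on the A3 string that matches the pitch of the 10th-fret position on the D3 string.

3

D3 at fret 10 is D3 + 10 semitones = C4.
The open A3 string is 7 semitones above the open D3, so the same pitch on the A3 string lies at fret 10 − 7 = 3.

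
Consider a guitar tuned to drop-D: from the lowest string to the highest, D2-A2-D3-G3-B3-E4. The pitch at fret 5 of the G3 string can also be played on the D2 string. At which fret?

G3 at fret 5 is G3 + 5 semitones = C4.
The open D2 string is 17 semitones below the open G3, so the same pitch on the D2 string lies at fret 5 + 17 = 22.

22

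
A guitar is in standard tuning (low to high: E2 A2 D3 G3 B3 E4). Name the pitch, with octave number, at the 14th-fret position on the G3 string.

Each fret is one semitone, so G3 + 14 = A4.

A4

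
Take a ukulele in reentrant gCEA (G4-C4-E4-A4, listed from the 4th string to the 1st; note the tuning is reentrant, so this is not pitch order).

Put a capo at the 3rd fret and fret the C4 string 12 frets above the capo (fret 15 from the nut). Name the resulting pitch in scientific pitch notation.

D♯5

The capo raises the open C4 by 3 semitones to D♯4; fretting 12 more gives C4 + 3 + 12 = C4 + 15 semitones = D♯5.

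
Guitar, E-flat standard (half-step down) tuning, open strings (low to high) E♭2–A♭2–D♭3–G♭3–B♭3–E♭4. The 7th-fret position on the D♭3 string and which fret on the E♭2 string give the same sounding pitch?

Fret 7 on D♭3 is MIDI 49 + 7 = 56 (A♭3). On the E♭2 string (open MIDI 39), that pitch is 56 − 39 = fret 17.

17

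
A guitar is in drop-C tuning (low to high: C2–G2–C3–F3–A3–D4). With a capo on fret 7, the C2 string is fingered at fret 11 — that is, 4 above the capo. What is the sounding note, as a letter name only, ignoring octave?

B

The capo raises the open C2 by 7 semitones to G2; fretting 4 more gives C2 + 7 + 4 = C2 + 11 semitones, landing on B.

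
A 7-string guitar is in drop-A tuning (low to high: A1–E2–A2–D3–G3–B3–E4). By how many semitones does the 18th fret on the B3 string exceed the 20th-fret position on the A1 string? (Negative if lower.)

B3 at fret 18 → F5 (MIDI 77); A1 at fret 20 → F3 (MIDI 53).
77 − 53 = 24, so the two pitches are 24 semitones apart.

24 semitones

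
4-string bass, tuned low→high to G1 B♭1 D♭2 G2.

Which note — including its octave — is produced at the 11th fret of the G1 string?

Each fret is one semitone, so G1 + 11 = G♭2.

G♭2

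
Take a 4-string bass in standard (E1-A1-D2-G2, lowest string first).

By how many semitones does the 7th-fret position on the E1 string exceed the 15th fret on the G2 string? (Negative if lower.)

-23 semitones

E1 at fret 7 → B1 (MIDI 35); G2 at fret 15 → A#3 (MIDI 58).
35 − 58 = -23, so the two pitches are 23 semitones apart.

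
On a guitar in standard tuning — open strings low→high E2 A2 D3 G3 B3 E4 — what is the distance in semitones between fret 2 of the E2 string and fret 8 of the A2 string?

11 semitones

E2 at fret 2 → F#2 (MIDI 42); A2 at fret 8 → F3 (MIDI 53).
42 − 53 = -11, so the two pitches are 11 semitones apart, with F3 the higher.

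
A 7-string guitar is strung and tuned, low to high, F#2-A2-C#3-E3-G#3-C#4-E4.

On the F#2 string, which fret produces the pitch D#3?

9

D#3 is 9 semitones above the open F#2 (F#–G–G#–A–A#–B–C–C#–D–D#), so it sits at fret 9.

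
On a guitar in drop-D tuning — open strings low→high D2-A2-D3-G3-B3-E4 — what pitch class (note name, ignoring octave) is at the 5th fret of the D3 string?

G

The open D3 string plus 5 semitones: D–D#–E–F–F#–G.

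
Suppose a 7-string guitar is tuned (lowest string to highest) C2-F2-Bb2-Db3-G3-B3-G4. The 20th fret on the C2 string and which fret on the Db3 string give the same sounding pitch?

7

C2 at fret 20 is C2 + 20 semitones = Ab3.
The open Db3 string is 13 semitones above the open C2, so the same pitch on the Db3 string lies at fret 20 − 13 = 7.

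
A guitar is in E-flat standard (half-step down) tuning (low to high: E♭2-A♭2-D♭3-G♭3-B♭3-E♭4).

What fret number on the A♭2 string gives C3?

4

C3 is 4 semitones above the open A♭2 (Ab–A–Bb–B–C), so it sits at fret 4.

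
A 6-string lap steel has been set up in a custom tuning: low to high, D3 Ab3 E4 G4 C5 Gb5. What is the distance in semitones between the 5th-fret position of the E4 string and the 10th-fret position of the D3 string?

E4 at fret 5 → A4 (MIDI 69); D3 at fret 10 → C4 (MIDI 60).
69 − 60 = 9, so the two pitches are 9 semitones apart, with A4 the higher.

9 semitones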